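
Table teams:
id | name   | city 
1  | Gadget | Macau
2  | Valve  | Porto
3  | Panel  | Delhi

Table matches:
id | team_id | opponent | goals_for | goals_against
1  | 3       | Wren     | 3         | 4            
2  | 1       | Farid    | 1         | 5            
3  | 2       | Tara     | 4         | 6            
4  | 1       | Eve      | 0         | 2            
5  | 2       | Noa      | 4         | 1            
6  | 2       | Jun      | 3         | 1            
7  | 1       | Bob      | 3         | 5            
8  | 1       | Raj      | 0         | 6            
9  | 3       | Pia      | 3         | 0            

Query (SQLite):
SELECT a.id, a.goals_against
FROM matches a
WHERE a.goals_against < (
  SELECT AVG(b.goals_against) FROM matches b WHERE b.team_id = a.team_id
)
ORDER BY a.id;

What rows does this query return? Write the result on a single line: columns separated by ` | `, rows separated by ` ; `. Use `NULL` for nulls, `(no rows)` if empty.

For each matches row a, compute AVG(goals_against) over rows sharing a.team_id.
Keep row a if a.goals_against < that per-group AVG.
  team_id=1: AVG(goals_against) = 4.5
  team_id=2: AVG(goals_against) = 2.666667
  team_id=3: AVG(goals_against) = 2.0

4 | 2 ; 5 | 1 ; 6 | 1 ; 9 | 0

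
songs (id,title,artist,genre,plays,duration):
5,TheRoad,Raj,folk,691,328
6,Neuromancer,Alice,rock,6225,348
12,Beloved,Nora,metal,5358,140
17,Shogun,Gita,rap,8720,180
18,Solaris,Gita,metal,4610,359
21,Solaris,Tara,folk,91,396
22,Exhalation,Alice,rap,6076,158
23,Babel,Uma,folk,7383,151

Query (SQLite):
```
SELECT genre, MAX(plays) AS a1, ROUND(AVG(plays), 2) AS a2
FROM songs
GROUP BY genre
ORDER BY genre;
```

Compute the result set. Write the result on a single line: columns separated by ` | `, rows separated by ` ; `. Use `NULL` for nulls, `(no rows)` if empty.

folk | 7383 | 2721.67 ; metal | 5358 | 4984 ; rap | 8720 | 7398 ; rock | 6225 | 6225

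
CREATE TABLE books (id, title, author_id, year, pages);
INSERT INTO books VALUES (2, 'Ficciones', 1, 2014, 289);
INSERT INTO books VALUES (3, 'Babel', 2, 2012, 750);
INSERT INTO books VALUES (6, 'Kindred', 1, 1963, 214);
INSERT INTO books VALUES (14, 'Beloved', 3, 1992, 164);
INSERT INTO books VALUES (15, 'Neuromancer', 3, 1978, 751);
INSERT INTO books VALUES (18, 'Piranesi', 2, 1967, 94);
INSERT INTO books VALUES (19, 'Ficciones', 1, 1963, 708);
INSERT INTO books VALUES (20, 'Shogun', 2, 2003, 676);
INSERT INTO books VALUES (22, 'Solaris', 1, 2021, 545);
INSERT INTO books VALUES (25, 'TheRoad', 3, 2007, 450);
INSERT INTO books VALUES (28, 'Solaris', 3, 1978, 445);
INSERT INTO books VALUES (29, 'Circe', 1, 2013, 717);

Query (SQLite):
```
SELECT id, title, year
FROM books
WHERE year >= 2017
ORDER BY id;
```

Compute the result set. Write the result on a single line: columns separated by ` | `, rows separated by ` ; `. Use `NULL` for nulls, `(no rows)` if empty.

22 | Solaris | 2021

year >= 2017: ids {22}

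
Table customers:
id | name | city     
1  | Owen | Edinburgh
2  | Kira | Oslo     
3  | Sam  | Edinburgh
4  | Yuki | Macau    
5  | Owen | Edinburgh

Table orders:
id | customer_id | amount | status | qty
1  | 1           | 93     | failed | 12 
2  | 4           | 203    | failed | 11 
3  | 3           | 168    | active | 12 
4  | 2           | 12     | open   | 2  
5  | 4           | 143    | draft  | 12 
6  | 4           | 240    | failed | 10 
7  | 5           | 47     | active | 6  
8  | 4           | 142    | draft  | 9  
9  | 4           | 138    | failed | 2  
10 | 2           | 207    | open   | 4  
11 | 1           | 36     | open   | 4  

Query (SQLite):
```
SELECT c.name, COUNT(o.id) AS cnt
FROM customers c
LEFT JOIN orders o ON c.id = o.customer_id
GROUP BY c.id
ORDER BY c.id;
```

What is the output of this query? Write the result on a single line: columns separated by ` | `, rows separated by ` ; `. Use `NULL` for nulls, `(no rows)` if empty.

Owen | 2 ; Kira | 2 ; Sam | 1 ; Yuki | 5 ; Owen | 1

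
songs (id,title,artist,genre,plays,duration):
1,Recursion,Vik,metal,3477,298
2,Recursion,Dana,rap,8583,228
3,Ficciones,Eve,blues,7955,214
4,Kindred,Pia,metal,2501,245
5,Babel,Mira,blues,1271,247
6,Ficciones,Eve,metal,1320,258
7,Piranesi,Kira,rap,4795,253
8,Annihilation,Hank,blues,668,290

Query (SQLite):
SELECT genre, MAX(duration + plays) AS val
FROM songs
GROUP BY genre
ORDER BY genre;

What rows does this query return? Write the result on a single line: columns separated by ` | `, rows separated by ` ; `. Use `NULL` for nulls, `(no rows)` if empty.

blues | 8169 ; metal | 3775 ; rap | 8811

For each row compute duration + plays.
Group by genre; take MAX of the expression per group.
  blues: ids {3, 5, 8} → MAX(duration + plays)=8169
  metal: ids {1, 4, 6} → MAX(duration + plays)=3775
  rap: ids {2, 7} → MAX(duration + plays)=8811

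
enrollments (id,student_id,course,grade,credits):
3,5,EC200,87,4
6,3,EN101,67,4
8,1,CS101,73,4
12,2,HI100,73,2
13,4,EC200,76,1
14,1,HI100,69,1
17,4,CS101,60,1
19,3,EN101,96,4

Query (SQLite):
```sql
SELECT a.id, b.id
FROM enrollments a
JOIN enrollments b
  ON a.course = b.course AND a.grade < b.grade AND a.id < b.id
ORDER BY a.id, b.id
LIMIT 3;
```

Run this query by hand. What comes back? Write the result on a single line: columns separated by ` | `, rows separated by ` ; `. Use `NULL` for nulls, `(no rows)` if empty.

6 | 19

Pairs (a,b) with same course, a.grade < b.grade, a.id < b.id.
course groups: CS101:{8,17} EC200:{3,13} EN101:{6,19} HI100:{12,14}
Ordered by (a.id, b.id); first 3.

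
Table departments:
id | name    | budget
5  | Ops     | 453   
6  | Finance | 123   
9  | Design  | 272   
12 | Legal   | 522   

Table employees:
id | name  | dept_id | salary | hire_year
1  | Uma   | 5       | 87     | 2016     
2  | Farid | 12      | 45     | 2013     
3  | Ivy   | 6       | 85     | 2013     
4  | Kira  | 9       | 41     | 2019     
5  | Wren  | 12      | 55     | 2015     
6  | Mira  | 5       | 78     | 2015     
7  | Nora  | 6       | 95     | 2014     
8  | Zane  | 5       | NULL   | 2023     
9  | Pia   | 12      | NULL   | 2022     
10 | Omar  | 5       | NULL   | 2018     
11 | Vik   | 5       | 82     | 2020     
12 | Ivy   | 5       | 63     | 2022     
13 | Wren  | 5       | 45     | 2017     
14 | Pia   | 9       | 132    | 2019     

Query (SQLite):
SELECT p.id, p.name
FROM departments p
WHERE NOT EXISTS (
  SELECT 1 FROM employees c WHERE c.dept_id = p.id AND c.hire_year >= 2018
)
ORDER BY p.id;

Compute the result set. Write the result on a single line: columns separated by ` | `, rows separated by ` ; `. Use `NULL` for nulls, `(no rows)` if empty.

For each departments row, check whether any employees with matching dept_id has hire_year >= 2018.
Keep rows where that is false.

6 | Finance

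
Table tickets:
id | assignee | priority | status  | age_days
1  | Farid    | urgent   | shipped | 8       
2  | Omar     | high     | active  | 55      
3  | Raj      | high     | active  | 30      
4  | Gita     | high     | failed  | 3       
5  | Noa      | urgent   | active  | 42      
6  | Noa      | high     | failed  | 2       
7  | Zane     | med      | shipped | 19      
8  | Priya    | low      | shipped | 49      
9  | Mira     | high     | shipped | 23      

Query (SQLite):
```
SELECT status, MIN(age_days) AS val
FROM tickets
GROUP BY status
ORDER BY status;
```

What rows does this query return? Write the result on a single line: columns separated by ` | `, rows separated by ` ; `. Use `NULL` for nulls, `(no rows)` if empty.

active | 30 ; failed | 2 ; shipped | 8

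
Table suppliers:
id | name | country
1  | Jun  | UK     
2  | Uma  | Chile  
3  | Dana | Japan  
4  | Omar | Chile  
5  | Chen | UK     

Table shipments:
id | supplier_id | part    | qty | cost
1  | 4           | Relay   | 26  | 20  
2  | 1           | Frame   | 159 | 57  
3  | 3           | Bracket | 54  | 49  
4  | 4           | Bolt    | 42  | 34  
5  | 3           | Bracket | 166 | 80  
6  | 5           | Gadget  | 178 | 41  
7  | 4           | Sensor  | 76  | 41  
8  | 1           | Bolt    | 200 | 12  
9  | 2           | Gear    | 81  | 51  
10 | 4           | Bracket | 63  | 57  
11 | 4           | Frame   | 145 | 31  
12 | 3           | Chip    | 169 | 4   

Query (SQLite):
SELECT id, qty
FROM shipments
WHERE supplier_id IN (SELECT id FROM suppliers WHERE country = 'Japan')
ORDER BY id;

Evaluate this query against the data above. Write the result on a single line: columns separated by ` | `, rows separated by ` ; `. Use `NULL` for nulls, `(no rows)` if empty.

Inner query: suppliers.id where country = 'Japan'.
Outer: keep shipments rows whose supplier_id is in that set.
Inner query → {3}

3 | 54 ; 5 | 166 ; 12 | 169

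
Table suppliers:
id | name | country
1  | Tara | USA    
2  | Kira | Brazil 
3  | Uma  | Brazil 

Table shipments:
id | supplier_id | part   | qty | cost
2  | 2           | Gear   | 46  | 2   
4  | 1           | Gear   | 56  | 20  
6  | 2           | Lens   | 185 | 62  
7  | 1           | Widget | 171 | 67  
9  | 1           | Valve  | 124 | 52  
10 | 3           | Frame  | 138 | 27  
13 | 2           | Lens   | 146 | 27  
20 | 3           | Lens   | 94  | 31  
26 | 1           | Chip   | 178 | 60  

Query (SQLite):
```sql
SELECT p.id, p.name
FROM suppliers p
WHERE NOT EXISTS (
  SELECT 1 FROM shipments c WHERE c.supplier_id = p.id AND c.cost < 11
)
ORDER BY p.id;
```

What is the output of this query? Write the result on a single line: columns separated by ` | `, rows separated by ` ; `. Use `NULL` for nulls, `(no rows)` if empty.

1 | Tara ; 3 | Uma

For each suppliers row, check whether any shipments with matching supplier_id has cost < 11.
Keep rows where that is false.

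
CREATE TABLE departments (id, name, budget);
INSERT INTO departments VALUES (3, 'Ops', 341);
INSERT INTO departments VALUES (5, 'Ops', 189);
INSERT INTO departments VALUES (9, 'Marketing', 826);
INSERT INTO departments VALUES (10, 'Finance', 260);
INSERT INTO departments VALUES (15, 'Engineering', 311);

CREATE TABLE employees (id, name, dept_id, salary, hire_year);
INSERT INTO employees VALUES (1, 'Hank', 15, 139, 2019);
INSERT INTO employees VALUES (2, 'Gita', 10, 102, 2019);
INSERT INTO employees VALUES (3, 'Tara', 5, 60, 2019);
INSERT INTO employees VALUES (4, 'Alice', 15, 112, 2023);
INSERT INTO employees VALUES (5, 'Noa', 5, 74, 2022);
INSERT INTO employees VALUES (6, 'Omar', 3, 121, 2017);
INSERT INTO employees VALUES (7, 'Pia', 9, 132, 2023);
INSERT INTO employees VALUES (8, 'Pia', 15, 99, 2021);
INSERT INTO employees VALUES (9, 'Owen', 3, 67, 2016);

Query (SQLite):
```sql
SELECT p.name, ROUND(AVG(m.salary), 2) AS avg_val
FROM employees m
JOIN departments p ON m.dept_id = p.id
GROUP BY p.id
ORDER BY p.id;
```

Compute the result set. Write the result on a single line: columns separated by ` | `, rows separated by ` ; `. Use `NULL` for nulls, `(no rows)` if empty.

Ops | 94 ; Ops | 67 ; Marketing | 132 ; Finance | 102 ; Engineering | 116.67

Join each employees row to its departments via dept_id.
Group joined rows by departments.id; compute ROUND(AVG(m.salary), 2) per group.
  3: ids {6, 9} → ROUND(AVG(m.salary), 2)=94
  5: ids {3, 5} → ROUND(AVG(m.salary), 2)=67
  9: ids {7} → ROUND(AVG(m.salary), 2)=132
  10: ids {2} → ROUND(AVG(m.salary), 2)=102
  15: ids {1, 4, 8} → ROUND(AVG(m.salary), 2)=116.67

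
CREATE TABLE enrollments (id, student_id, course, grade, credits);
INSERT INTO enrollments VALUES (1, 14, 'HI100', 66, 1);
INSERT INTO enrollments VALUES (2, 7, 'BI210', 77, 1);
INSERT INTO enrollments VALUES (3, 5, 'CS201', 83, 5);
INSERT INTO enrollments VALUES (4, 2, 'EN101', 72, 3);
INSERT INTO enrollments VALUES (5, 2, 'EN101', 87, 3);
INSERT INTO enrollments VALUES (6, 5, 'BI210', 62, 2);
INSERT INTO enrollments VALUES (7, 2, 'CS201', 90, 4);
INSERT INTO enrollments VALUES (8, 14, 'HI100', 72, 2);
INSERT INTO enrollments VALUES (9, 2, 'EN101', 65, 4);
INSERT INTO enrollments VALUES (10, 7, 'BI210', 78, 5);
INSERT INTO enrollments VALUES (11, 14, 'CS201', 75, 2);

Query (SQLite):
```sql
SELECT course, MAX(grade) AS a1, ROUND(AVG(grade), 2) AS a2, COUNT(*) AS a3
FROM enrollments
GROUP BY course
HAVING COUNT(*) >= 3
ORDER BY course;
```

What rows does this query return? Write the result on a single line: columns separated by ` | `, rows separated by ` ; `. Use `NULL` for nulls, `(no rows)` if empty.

BI210 | 78 | 72.33 | 3 ; CS201 | 90 | 82.67 | 3 ; EN101 | 87 | 74.67 | 3

Group enrollments by course.
Per group compute: MAX(grade), ROUND(AVG(grade), 2), COUNT(*).
HAVING: drop groups with fewer than 3 rows.
  BI210: ids {2, 6, 10} → MAX(grade)=78, ROUND(AVG(grade), 2)=72.33, COUNT(*)=3
  CS201: ids {3, 7, 11} → MAX(grade)=90, ROUND(AVG(grade), 2)=82.67, COUNT(*)=3
  EN101: ids {4, 5, 9} → MAX(grade)=87, ROUND(AVG(grade), 2)=74.67, COUNT(*)=3
  HI100: ids {1, 8} → MAX(grade)=72, ROUND(AVG(grade), 2)=69, COUNT(*)=2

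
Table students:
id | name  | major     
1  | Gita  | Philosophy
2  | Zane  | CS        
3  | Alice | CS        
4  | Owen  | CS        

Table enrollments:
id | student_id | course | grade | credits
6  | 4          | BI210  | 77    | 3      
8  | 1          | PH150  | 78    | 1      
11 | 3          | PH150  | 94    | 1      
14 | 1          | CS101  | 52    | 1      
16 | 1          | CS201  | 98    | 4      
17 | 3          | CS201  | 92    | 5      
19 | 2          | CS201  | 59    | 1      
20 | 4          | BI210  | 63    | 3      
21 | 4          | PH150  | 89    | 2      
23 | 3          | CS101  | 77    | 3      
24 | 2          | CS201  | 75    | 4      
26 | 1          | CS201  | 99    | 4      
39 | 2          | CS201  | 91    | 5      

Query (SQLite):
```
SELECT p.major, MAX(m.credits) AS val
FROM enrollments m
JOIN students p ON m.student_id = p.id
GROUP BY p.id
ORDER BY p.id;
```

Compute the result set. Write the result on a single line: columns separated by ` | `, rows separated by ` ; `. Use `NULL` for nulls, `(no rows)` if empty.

Philosophy | 4 ; CS | 5 ; CS | 5 ; CS | 3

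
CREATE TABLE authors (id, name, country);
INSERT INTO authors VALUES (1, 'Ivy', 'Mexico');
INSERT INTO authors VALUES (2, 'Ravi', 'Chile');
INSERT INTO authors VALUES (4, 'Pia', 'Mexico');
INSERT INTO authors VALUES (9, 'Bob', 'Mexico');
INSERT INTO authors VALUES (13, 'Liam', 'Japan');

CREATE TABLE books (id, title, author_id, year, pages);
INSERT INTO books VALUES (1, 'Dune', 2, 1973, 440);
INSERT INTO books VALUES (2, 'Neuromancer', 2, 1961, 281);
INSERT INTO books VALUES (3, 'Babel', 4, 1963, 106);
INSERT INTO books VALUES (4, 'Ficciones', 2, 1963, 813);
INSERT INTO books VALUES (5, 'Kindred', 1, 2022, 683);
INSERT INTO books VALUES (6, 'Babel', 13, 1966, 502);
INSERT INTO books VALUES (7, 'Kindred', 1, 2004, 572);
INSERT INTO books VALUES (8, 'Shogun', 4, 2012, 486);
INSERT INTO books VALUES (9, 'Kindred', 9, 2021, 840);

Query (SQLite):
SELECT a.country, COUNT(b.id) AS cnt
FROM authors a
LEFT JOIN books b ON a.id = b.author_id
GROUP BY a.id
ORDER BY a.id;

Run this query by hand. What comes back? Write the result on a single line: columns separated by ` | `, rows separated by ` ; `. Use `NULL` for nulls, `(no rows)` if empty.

Mexico | 2 ; Chile | 3 ; Mexico | 2 ; Mexico | 1 ; Japan | 1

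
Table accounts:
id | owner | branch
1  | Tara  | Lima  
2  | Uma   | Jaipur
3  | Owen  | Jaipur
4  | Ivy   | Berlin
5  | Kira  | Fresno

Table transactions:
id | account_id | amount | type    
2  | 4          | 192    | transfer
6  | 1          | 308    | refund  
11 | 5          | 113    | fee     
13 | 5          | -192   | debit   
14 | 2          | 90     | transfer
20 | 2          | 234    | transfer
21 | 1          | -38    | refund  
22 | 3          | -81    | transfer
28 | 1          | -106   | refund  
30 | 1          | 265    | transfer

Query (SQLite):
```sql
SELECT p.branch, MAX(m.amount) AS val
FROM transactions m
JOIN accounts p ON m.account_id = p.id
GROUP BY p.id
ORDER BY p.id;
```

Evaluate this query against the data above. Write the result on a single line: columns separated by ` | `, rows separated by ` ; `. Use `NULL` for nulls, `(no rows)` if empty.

Lima | 308 ; Jaipur | 234 ; Jaipur | -81 ; Berlin | 192 ; Fresno | 113

Join each transactions row to its accounts via account_id.
Group joined rows by accounts.id; compute MAX(m.amount) per group.
  1: ids {6, 21, 28, 30} → MAX(m.amount)=308
  2: ids {14, 20} → MAX(m.amount)=234
  3: ids {22} → MAX(m.amount)=-81
  4: ids {2} → MAX(m.amount)=192
  5: ids {11, 13} → MAX(m.amount)=113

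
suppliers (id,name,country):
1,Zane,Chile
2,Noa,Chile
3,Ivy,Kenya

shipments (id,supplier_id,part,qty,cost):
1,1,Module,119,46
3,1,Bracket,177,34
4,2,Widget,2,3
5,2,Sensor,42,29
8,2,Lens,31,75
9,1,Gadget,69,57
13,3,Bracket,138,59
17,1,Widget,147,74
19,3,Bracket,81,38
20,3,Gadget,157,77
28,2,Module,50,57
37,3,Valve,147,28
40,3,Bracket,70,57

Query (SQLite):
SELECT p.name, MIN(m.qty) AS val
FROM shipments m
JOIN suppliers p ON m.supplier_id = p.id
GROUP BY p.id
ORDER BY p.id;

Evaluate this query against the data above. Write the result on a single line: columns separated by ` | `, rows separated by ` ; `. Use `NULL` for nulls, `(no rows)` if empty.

Zane | 69 ; Noa | 2 ; Ivy | 70

Join each shipments row to its suppliers via supplier_id.
Group joined rows by suppliers.id; compute MIN(m.qty) per group.
  1: ids {1, 3, 9, 17} → MIN(m.qty)=69
  2: ids {4, 5, 8, 28} → MIN(m.qty)=2
  3: ids {13, 19, 20, 37, 40} → MIN(m.qty)=70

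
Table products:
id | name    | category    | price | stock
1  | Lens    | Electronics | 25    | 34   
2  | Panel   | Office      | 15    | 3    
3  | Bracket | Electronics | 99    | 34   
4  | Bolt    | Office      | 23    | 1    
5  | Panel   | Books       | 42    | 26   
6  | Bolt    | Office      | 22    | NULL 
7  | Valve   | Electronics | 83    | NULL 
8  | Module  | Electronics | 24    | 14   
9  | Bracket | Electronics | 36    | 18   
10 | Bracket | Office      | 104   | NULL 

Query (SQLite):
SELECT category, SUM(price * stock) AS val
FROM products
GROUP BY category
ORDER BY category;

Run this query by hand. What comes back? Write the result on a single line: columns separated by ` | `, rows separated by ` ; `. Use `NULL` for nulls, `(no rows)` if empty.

For each row compute price * stock.
Group by category; take SUM of the expression per group.
  Books: ids {5} → SUM(price * stock)=1092
  Electronics: ids {1, 3, 7, 8, 9} → SUM(price * stock)=5200
  Office: ids {2, 4, 6, 10} → SUM(price * stock)=68

Books | 1092 ; Electronics | 5200 ; Office | 68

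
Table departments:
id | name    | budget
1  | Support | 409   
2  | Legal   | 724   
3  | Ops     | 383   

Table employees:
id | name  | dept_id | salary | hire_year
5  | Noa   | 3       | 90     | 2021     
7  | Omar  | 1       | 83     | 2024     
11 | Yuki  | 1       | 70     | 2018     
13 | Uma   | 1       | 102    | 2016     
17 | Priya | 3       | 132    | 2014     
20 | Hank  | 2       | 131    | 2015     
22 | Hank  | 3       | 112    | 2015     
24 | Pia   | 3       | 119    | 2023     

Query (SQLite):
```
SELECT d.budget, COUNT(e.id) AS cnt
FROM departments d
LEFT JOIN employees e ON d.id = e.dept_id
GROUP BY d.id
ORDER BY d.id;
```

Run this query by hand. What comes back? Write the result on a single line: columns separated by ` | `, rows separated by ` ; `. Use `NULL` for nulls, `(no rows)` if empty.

LEFT JOIN keeps every departments row; unmatched ones get NULL for employees columns.
Group by departments.id and compute COUNT(e.id). COUNT(col) of an all-NULL group is 0.
  1: ids {7, 11, 13} → COUNT(e.id)=3
  2: ids {20} → COUNT(e.id)=1
  3: ids {5, 17, 22, 24} → COUNT(e.id)=4

409 | 3 ; 724 | 1 ; 383 | 4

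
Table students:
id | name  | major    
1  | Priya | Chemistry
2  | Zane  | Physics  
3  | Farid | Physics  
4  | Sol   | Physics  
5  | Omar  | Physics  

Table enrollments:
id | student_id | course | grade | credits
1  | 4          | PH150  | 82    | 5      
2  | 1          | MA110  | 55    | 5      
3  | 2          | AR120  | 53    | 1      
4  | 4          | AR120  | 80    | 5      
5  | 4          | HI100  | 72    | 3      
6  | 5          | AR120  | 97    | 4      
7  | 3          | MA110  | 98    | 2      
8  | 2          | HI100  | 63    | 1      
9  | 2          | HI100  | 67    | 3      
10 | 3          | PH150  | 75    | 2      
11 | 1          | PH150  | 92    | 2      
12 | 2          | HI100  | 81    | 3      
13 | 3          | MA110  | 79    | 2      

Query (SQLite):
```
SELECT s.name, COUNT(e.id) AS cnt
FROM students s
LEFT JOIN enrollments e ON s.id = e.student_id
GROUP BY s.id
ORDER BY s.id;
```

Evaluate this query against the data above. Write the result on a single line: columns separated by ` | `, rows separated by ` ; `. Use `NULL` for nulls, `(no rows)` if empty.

LEFT JOIN keeps every students row; unmatched ones get NULL for enrollments columns.
Group by students.id and compute COUNT(e.id). COUNT(col) of an all-NULL group is 0.
  1: ids {2, 11} → COUNT(e.id)=2
  2: ids {3, 8, 9, 12} → COUNT(e.id)=4
  3: ids {7, 10, 13} → COUNT(e.id)=3
  4: ids {1, 4, 5} → COUNT(e.id)=3
  5: ids {6} → COUNT(e.id)=1

Priya | 2 ; Zane | 4 ; Farid | 3 ; Sol | 3 ; Omar | 1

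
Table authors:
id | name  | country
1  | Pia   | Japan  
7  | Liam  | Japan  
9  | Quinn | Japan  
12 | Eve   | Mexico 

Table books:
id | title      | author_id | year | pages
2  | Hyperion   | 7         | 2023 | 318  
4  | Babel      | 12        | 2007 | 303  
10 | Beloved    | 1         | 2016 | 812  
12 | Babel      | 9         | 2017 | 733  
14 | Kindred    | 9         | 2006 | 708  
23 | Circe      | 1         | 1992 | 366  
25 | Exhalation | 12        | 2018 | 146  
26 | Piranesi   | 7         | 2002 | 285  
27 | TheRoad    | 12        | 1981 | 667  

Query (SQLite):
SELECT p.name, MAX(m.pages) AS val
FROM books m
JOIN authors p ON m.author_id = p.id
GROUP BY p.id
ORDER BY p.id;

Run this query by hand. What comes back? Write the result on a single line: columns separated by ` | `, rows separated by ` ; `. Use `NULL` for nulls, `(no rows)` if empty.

Pia | 812 ; Liam | 318 ; Quinn | 733 ; Eve | 667

Join each books row to its authors via author_id.
Group joined rows by authors.id; compute MAX(m.pages) per group.
  1: ids {10, 23} → MAX(m.pages)=812
  7: ids {2, 26} → MAX(m.pages)=318
  9: ids {12, 14} → MAX(m.pages)=733
  12: ids {4, 25, 27} → MAX(m.pages)=667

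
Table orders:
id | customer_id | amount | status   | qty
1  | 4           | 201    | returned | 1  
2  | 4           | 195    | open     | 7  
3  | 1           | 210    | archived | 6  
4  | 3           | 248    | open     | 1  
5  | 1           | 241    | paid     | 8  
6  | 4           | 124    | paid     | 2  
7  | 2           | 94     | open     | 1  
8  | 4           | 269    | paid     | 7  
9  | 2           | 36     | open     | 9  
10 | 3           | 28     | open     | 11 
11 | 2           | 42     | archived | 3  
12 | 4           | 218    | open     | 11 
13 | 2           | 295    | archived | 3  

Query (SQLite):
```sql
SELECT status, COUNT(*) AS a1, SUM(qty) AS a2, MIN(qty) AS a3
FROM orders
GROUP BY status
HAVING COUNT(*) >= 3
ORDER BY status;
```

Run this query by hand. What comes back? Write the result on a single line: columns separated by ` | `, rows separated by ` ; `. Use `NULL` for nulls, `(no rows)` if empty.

archived | 3 | 12 | 3 ; open | 6 | 40 | 1 ; paid | 3 | 17 | 2

Group orders by status.
Per group compute: COUNT(*), SUM(qty), MIN(qty).
HAVING: drop groups with fewer than 3 rows.
  archived: ids {3, 11, 13} → COUNT(*)=3, SUM(qty)=12, MIN(qty)=3
  open: ids {2, 4, 7, 9, 10, 12} → COUNT(*)=6, SUM(qty)=40, MIN(qty)=1
  paid: ids {5, 6, 8} → COUNT(*)=3, SUM(qty)=17, MIN(qty)=2
  returned: ids {1} → COUNT(*)=1, SUM(qty)=1, MIN(qty)=1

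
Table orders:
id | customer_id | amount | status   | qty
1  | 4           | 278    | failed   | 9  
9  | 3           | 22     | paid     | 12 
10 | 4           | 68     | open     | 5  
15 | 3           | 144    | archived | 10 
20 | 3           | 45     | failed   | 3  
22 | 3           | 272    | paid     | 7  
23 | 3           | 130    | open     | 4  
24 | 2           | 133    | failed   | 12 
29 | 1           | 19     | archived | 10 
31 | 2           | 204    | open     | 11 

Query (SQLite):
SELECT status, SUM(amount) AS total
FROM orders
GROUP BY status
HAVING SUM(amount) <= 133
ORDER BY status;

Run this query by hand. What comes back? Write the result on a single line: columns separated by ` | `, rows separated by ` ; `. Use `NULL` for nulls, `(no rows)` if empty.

(no rows)

Partition orders by status; compute SUM(amount) within each group.
HAVING: keep groups where SUM(amount) <= 133.
  archived: ids {15, 29} → SUM(amount)=163
  failed: ids {1, 20, 24} → SUM(amount)=456
  open: ids {10, 23, 31} → SUM(amount)=402
  paid: ids {9, 22} → SUM(amount)=294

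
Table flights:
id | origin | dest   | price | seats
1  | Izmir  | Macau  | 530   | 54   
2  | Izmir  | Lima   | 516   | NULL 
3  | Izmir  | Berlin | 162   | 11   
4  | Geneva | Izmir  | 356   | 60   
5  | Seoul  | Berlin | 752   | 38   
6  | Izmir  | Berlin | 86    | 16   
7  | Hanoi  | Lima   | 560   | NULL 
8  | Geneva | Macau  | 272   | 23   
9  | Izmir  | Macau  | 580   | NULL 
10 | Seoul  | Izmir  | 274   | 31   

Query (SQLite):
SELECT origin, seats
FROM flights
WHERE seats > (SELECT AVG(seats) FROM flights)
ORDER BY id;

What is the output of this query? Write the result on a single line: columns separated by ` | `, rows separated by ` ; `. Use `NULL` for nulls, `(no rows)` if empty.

Scalar subquery: AVG(seats) over all flights rows = 33.285714 (≈; comparison uses full precision).
Keep rows where seats > that value.

Izmir | 54 ; Geneva | 60 ; Seoul | 38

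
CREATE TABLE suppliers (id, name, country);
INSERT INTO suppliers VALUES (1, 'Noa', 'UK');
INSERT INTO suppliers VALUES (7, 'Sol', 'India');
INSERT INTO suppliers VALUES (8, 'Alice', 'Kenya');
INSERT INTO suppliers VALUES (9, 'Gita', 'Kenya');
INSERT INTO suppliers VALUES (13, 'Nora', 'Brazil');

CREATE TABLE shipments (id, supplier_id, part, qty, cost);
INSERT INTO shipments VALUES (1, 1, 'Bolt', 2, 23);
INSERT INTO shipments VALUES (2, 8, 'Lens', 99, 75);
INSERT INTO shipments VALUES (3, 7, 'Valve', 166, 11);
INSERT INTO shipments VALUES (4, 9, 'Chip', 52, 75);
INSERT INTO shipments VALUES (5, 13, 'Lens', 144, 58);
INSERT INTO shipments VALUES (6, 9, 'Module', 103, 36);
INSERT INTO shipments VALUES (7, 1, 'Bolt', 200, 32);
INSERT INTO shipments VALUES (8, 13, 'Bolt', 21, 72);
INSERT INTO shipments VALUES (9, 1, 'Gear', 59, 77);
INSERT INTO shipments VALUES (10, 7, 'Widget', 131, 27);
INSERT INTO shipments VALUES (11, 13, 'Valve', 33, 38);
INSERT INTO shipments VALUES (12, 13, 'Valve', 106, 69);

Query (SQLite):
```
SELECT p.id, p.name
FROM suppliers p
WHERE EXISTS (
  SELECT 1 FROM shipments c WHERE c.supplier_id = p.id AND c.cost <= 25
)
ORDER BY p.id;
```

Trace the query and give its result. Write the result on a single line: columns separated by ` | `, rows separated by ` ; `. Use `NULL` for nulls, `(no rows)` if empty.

For each suppliers row, check whether any shipments with matching supplier_id has cost <= 25.
Keep rows where that is true.

1 | Noa ; 7 | Sol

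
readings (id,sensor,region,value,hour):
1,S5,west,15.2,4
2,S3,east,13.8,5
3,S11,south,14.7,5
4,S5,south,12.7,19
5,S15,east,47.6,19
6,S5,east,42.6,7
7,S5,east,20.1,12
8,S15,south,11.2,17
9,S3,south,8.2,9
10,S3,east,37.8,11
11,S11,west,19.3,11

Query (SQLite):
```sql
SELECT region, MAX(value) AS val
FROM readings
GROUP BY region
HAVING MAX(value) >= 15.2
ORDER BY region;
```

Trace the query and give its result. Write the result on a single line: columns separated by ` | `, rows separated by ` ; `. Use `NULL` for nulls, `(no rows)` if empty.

Partition readings by region; compute MAX(value) within each group.
HAVING: keep groups where MAX(value) >= 15.2.
  east: ids {2, 5, 6, 7, 10} → MAX(value)=47.6
  south: ids {3, 4, 8, 9} → MAX(value)=14.7
  west: ids {1, 11} → MAX(value)=19.3

east | 47.6 ; west | 19.3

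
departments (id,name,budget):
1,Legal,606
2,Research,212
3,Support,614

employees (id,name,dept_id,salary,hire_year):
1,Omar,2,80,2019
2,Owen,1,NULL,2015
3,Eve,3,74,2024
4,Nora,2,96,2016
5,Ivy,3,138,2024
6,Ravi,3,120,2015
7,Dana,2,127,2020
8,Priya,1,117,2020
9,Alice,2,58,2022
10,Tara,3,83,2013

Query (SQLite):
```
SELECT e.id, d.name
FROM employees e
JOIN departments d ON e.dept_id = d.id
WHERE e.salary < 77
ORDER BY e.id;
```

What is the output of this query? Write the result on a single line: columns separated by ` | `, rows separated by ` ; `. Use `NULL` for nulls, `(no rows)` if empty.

Each employees row matches the departments row where dept_id = departments.id.
Then keep rows with e.salary < 77.

3 | Support ; 9 | Research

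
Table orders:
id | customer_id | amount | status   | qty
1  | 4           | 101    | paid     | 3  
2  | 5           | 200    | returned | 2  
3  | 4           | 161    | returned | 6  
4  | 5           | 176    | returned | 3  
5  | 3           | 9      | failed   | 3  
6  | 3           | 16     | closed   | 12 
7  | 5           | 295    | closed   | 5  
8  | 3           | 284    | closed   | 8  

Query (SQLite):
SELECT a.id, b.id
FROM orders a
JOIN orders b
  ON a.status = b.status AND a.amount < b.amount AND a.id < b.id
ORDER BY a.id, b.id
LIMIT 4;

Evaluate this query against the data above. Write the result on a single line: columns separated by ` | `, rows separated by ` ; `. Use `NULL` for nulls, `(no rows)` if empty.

3 | 4 ; 6 | 7 ; 6 | 8

Pairs (a,b) with same status, a.amount < b.amount, a.id < b.id.
status groups: closed:{6,7,8} failed:{5} paid:{1} returned:{2,3,4}
Ordered by (a.id, b.id); first 4.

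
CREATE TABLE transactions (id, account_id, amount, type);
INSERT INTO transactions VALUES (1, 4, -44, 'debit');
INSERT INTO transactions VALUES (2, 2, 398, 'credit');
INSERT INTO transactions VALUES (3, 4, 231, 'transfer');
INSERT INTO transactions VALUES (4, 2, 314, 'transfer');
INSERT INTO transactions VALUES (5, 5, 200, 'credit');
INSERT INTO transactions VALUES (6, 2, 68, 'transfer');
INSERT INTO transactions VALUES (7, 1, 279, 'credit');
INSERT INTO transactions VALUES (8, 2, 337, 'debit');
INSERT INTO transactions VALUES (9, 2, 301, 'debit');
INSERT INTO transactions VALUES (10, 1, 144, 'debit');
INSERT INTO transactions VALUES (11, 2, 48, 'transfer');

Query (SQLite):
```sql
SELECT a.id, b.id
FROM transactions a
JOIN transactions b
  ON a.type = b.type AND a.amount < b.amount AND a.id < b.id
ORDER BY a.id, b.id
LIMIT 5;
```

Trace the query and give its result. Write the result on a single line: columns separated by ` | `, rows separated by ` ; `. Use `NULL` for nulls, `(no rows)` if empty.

1 | 8 ; 1 | 9 ; 1 | 10 ; 3 | 4 ; 5 | 7

Pairs (a,b) with same type, a.amount < b.amount, a.id < b.id.
type groups: credit:{2,5,7} debit:{1,8,9,10} transfer:{3,4,6,11}
Ordered by (a.id, b.id); first 5.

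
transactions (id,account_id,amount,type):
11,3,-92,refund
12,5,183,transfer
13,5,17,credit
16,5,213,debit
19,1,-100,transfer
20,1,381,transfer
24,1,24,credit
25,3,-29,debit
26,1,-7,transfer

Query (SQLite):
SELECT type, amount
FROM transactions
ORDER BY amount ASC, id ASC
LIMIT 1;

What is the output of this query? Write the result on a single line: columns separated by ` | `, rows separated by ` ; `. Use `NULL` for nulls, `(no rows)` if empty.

transfer | -100

Sort by amount asc, tiebreak id asc: (-100, id=19), (-92, id=11), (-29, id=25), (-7, id=26) …. Take first 1.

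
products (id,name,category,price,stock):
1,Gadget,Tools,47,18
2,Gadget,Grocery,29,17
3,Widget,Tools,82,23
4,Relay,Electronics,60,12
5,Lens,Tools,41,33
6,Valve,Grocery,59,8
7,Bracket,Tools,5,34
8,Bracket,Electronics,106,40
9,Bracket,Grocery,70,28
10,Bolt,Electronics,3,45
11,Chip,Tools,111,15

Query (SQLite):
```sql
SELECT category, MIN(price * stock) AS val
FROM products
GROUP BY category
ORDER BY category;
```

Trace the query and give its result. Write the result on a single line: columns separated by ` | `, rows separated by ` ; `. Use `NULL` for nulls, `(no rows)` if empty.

For each row compute price * stock.
Group by category; take MIN of the expression per group.
  Electronics: ids {4, 8, 10} → MIN(price * stock)=135
  Grocery: ids {2, 6, 9} → MIN(price * stock)=472
  Tools: ids {1, 3, 5, 7, 11} → MIN(price * stock)=170

Electronics | 135 ; Grocery | 472 ; Tools | 170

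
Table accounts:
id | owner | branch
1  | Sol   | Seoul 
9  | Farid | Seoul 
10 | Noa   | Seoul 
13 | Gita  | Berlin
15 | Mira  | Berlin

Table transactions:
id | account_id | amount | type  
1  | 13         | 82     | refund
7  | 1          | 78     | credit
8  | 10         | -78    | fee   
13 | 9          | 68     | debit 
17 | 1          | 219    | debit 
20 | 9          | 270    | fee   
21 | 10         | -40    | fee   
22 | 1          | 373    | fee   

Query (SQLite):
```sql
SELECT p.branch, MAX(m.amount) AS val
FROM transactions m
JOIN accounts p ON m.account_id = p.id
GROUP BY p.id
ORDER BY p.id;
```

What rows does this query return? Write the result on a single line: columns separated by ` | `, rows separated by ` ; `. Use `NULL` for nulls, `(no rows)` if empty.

Seoul | 373 ; Seoul | 270 ; Seoul | -40 ; Berlin | 82

Join each transactions row to its accounts via account_id.
Group joined rows by accounts.id; compute MAX(m.amount) per group.
  1: ids {7, 17, 22} → MAX(m.amount)=373
  9: ids {13, 20} → MAX(m.amount)=270
  10: ids {8, 21} → MAX(m.amount)=-40
  13: ids {1} → MAX(m.amount)=82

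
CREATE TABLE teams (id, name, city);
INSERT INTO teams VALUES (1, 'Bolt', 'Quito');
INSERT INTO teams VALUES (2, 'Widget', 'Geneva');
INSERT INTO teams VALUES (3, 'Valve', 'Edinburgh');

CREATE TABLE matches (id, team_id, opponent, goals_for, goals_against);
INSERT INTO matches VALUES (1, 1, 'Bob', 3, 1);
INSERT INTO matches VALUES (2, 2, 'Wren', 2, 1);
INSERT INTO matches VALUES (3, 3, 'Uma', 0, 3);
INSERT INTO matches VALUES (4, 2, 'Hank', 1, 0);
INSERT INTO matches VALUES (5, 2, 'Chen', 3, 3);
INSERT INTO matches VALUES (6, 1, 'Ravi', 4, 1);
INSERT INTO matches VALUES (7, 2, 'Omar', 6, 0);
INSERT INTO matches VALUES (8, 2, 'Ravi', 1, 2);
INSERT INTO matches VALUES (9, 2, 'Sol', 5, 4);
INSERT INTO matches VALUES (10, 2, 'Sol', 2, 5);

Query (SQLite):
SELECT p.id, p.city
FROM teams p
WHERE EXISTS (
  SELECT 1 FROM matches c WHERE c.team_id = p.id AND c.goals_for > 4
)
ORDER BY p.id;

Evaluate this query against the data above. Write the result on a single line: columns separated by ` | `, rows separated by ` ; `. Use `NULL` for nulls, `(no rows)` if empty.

For each teams row, check whether any matches with matching team_id has goals_for > 4.
Keep rows where that is true.

2 | Geneva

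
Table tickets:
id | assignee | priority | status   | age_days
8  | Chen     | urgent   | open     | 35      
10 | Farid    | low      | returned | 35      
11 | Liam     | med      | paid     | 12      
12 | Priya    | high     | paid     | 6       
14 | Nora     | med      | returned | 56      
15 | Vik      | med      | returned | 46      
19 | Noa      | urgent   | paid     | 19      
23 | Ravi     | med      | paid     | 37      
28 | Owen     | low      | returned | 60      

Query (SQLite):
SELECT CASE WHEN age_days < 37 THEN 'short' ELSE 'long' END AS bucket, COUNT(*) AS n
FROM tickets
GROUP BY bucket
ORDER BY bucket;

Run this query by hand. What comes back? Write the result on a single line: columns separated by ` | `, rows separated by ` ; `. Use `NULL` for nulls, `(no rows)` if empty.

Bucket rows by age_days < 37 → 'short' else 'long'; count each bucket.

long | 4 ; short | 5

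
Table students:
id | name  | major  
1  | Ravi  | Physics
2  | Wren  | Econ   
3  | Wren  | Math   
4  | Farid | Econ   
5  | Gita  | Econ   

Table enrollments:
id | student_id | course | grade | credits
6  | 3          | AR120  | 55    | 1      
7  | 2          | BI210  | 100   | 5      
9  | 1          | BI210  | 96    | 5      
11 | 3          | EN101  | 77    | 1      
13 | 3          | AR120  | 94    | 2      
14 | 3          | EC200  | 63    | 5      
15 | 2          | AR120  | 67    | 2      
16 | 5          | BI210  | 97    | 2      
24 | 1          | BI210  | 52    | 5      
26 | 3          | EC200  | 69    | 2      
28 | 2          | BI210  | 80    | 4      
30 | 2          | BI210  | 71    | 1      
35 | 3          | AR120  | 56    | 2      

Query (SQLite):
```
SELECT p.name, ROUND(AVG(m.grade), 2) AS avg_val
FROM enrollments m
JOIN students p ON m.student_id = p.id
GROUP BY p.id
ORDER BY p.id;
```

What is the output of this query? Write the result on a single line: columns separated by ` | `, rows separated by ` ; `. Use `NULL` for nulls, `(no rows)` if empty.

Join each enrollments row to its students via student_id.
Group joined rows by students.id; compute ROUND(AVG(m.grade), 2) per group.
  1: ids {9, 24} → ROUND(AVG(m.grade), 2)=74
  2: ids {7, 15, 28, 30} → ROUND(AVG(m.grade), 2)=79.5
  3: ids {6, 11, 13, 14, 26, 35} → ROUND(AVG(m.grade), 2)=69
  5: ids {16} → ROUND(AVG(m.grade), 2)=97

Ravi | 74 ; Wren | 79.5 ; Wren | 69 ; Gita | 97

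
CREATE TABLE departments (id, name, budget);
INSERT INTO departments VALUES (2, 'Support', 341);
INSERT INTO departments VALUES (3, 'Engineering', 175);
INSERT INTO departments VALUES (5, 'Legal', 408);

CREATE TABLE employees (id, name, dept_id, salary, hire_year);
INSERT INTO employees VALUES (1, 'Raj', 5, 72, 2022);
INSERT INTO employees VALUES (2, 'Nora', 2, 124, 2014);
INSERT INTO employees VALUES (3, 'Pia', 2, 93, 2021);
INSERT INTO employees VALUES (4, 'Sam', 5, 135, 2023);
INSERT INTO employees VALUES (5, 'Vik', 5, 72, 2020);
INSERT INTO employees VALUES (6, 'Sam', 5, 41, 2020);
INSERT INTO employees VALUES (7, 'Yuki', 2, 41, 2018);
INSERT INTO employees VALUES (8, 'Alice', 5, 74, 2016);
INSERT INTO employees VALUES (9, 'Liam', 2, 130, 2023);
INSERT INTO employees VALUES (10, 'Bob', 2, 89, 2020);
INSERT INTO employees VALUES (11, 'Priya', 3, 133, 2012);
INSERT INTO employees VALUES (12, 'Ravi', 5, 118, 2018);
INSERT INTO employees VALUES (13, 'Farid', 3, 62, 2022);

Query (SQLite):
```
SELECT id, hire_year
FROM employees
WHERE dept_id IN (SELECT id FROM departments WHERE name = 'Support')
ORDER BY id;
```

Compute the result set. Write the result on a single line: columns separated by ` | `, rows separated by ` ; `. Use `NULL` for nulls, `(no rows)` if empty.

2 | 2014 ; 3 | 2021 ; 7 | 2018 ; 9 | 2023 ; 10 | 2020

Inner query: departments.id where name = 'Support'.
Outer: keep employees rows whose dept_id is in that set.
Inner query → {2}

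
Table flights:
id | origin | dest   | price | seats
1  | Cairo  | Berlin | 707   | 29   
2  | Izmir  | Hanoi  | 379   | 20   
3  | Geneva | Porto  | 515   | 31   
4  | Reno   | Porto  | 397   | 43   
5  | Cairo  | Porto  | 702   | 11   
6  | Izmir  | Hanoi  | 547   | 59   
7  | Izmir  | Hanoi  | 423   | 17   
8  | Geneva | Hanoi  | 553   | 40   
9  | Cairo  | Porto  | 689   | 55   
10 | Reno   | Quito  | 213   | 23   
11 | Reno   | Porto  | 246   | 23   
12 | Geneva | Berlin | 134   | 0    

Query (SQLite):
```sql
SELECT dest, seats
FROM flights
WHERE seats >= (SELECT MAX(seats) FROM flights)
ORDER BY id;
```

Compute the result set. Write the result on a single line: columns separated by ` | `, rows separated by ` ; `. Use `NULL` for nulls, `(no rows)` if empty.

Scalar subquery: MAX(seats) over all flights rows = 59.
Keep rows where seats >= that value.

Hanoi | 59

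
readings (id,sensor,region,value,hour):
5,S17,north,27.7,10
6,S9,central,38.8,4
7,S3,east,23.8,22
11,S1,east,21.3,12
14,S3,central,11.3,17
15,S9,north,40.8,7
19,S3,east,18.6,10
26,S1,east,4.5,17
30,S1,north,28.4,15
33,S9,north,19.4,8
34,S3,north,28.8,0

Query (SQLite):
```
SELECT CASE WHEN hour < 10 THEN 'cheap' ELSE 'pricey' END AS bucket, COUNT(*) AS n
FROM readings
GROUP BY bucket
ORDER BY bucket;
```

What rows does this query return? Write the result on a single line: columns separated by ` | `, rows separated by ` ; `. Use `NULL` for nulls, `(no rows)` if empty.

cheap | 4 ; pricey | 7

Bucket rows by hour < 10 → 'cheap' else 'pricey'; count each bucket.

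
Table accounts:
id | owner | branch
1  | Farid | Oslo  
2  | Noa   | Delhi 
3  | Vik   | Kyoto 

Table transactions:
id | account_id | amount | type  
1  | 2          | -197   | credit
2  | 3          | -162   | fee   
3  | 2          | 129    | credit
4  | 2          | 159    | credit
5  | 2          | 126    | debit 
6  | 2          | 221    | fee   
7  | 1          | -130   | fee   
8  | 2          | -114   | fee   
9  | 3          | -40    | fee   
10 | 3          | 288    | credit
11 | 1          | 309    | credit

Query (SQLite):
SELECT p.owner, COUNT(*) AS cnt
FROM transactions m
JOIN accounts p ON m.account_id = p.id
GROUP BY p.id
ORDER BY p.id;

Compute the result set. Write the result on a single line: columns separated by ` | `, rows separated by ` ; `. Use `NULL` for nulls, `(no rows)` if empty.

Farid | 2 ; Noa | 6 ; Vik | 3

Join each transactions row to its accounts via account_id.
Group joined rows by accounts.id; compute COUNT(*) per group.
  1: ids {7, 11} → COUNT(*)=2
  2: ids {1, 3, 4, 5, 6, 8} → COUNT(*)=6
  3: ids {2, 9, 10} → COUNT(*)=3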